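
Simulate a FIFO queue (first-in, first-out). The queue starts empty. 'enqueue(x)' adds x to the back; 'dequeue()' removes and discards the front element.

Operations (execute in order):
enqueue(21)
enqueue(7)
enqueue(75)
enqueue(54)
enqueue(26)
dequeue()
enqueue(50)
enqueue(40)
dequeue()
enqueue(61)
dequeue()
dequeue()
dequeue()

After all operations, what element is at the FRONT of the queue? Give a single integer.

enqueue(21): queue = [21]
enqueue(7): queue = [21, 7]
enqueue(75): queue = [21, 7, 75]
enqueue(54): queue = [21, 7, 75, 54]
enqueue(26): queue = [21, 7, 75, 54, 26]
dequeue(): queue = [7, 75, 54, 26]
enqueue(50): queue = [7, 75, 54, 26, 50]
enqueue(40): queue = [7, 75, 54, 26, 50, 40]
dequeue(): queue = [75, 54, 26, 50, 40]
enqueue(61): queue = [75, 54, 26, 50, 40, 61]
dequeue(): queue = [54, 26, 50, 40, 61]
dequeue(): queue = [26, 50, 40, 61]
dequeue(): queue = [50, 40, 61]

Answer: 50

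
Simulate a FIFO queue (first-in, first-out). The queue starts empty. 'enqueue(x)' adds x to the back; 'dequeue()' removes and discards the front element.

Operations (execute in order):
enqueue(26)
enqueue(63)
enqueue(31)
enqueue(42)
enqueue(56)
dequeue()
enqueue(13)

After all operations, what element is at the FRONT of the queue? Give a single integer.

Answer: 63

Derivation:
enqueue(26): queue = [26]
enqueue(63): queue = [26, 63]
enqueue(31): queue = [26, 63, 31]
enqueue(42): queue = [26, 63, 31, 42]
enqueue(56): queue = [26, 63, 31, 42, 56]
dequeue(): queue = [63, 31, 42, 56]
enqueue(13): queue = [63, 31, 42, 56, 13]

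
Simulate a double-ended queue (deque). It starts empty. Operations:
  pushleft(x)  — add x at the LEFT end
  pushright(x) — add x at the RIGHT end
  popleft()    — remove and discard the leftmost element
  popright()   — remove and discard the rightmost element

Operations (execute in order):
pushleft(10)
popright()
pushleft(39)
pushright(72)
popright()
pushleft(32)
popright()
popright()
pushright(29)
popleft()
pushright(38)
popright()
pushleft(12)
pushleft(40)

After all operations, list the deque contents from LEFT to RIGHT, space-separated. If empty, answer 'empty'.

Answer: 40 12

Derivation:
pushleft(10): [10]
popright(): []
pushleft(39): [39]
pushright(72): [39, 72]
popright(): [39]
pushleft(32): [32, 39]
popright(): [32]
popright(): []
pushright(29): [29]
popleft(): []
pushright(38): [38]
popright(): []
pushleft(12): [12]
pushleft(40): [40, 12]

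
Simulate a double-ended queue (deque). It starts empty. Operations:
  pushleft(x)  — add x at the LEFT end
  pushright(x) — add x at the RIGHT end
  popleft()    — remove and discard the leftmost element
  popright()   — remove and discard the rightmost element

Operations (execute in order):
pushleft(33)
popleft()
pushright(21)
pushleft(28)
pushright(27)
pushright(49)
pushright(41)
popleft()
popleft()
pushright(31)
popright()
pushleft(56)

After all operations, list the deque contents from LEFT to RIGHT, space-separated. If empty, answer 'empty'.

Answer: 56 27 49 41

Derivation:
pushleft(33): [33]
popleft(): []
pushright(21): [21]
pushleft(28): [28, 21]
pushright(27): [28, 21, 27]
pushright(49): [28, 21, 27, 49]
pushright(41): [28, 21, 27, 49, 41]
popleft(): [21, 27, 49, 41]
popleft(): [27, 49, 41]
pushright(31): [27, 49, 41, 31]
popright(): [27, 49, 41]
pushleft(56): [56, 27, 49, 41]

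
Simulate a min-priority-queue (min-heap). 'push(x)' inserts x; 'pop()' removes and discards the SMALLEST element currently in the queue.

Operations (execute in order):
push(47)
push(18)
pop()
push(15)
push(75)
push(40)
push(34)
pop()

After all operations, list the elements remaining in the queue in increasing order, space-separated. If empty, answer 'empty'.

push(47): heap contents = [47]
push(18): heap contents = [18, 47]
pop() → 18: heap contents = [47]
push(15): heap contents = [15, 47]
push(75): heap contents = [15, 47, 75]
push(40): heap contents = [15, 40, 47, 75]
push(34): heap contents = [15, 34, 40, 47, 75]
pop() → 15: heap contents = [34, 40, 47, 75]

Answer: 34 40 47 75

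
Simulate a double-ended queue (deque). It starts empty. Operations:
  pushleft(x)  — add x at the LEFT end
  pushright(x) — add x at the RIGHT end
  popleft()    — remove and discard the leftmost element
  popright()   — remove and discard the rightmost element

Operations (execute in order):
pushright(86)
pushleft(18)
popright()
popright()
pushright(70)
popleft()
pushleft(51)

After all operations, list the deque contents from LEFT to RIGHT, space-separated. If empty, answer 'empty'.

pushright(86): [86]
pushleft(18): [18, 86]
popright(): [18]
popright(): []
pushright(70): [70]
popleft(): []
pushleft(51): [51]

Answer: 51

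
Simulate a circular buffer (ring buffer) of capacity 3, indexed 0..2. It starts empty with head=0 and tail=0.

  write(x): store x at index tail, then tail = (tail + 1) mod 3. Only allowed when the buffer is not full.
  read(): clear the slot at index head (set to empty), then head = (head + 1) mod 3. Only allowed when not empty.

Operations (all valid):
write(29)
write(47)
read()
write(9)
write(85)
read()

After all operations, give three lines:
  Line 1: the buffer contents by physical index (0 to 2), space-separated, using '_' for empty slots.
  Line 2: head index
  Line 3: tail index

Answer: 85 _ 9
2
1

Derivation:
write(29): buf=[29 _ _], head=0, tail=1, size=1
write(47): buf=[29 47 _], head=0, tail=2, size=2
read(): buf=[_ 47 _], head=1, tail=2, size=1
write(9): buf=[_ 47 9], head=1, tail=0, size=2
write(85): buf=[85 47 9], head=1, tail=1, size=3
read(): buf=[85 _ 9], head=2, tail=1, size=2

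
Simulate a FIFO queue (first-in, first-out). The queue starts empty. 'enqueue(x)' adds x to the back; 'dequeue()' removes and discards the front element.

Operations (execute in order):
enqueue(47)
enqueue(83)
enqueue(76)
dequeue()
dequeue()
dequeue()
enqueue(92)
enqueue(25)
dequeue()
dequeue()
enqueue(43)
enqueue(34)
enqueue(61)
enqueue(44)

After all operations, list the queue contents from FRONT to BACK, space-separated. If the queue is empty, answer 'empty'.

enqueue(47): [47]
enqueue(83): [47, 83]
enqueue(76): [47, 83, 76]
dequeue(): [83, 76]
dequeue(): [76]
dequeue(): []
enqueue(92): [92]
enqueue(25): [92, 25]
dequeue(): [25]
dequeue(): []
enqueue(43): [43]
enqueue(34): [43, 34]
enqueue(61): [43, 34, 61]
enqueue(44): [43, 34, 61, 44]

Answer: 43 34 61 44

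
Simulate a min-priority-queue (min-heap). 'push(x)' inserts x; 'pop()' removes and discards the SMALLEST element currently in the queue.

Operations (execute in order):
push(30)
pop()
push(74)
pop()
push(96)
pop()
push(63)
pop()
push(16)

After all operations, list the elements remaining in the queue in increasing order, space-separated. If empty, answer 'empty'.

Answer: 16

Derivation:
push(30): heap contents = [30]
pop() → 30: heap contents = []
push(74): heap contents = [74]
pop() → 74: heap contents = []
push(96): heap contents = [96]
pop() → 96: heap contents = []
push(63): heap contents = [63]
pop() → 63: heap contents = []
push(16): heap contents = [16]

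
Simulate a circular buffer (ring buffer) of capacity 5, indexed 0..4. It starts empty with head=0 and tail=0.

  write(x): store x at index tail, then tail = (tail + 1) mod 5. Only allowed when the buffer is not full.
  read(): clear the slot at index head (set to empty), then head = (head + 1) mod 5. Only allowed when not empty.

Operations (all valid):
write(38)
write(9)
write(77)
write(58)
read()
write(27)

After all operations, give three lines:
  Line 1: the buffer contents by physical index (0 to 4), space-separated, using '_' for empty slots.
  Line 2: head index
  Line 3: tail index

Answer: _ 9 77 58 27
1
0

Derivation:
write(38): buf=[38 _ _ _ _], head=0, tail=1, size=1
write(9): buf=[38 9 _ _ _], head=0, tail=2, size=2
write(77): buf=[38 9 77 _ _], head=0, tail=3, size=3
write(58): buf=[38 9 77 58 _], head=0, tail=4, size=4
read(): buf=[_ 9 77 58 _], head=1, tail=4, size=3
write(27): buf=[_ 9 77 58 27], head=1, tail=0, size=4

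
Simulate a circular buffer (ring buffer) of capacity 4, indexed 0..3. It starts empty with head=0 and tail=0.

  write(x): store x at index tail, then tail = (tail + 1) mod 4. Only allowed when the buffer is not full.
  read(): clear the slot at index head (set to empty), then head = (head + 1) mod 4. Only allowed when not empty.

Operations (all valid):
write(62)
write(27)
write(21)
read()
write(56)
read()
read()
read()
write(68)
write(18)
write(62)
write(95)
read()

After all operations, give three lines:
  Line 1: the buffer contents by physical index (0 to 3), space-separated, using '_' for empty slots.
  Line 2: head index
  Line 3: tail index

Answer: _ 18 62 95
1
0

Derivation:
write(62): buf=[62 _ _ _], head=0, tail=1, size=1
write(27): buf=[62 27 _ _], head=0, tail=2, size=2
write(21): buf=[62 27 21 _], head=0, tail=3, size=3
read(): buf=[_ 27 21 _], head=1, tail=3, size=2
write(56): buf=[_ 27 21 56], head=1, tail=0, size=3
read(): buf=[_ _ 21 56], head=2, tail=0, size=2
read(): buf=[_ _ _ 56], head=3, tail=0, size=1
read(): buf=[_ _ _ _], head=0, tail=0, size=0
write(68): buf=[68 _ _ _], head=0, tail=1, size=1
write(18): buf=[68 18 _ _], head=0, tail=2, size=2
write(62): buf=[68 18 62 _], head=0, tail=3, size=3
write(95): buf=[68 18 62 95], head=0, tail=0, size=4
read(): buf=[_ 18 62 95], head=1, tail=0, size=3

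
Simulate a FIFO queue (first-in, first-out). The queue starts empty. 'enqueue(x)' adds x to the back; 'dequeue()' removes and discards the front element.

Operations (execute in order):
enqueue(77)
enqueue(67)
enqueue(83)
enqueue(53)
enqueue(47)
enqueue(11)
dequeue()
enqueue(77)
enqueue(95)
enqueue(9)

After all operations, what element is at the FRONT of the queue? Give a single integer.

enqueue(77): queue = [77]
enqueue(67): queue = [77, 67]
enqueue(83): queue = [77, 67, 83]
enqueue(53): queue = [77, 67, 83, 53]
enqueue(47): queue = [77, 67, 83, 53, 47]
enqueue(11): queue = [77, 67, 83, 53, 47, 11]
dequeue(): queue = [67, 83, 53, 47, 11]
enqueue(77): queue = [67, 83, 53, 47, 11, 77]
enqueue(95): queue = [67, 83, 53, 47, 11, 77, 95]
enqueue(9): queue = [67, 83, 53, 47, 11, 77, 95, 9]

Answer: 67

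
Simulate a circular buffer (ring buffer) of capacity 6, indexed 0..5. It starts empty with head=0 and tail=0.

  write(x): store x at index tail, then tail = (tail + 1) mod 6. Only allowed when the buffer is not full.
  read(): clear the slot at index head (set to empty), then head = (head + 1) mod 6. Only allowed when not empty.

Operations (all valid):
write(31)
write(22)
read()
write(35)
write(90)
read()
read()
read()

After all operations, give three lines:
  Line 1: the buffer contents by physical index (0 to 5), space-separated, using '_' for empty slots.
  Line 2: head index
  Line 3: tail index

Answer: _ _ _ _ _ _
4
4

Derivation:
write(31): buf=[31 _ _ _ _ _], head=0, tail=1, size=1
write(22): buf=[31 22 _ _ _ _], head=0, tail=2, size=2
read(): buf=[_ 22 _ _ _ _], head=1, tail=2, size=1
write(35): buf=[_ 22 35 _ _ _], head=1, tail=3, size=2
write(90): buf=[_ 22 35 90 _ _], head=1, tail=4, size=3
read(): buf=[_ _ 35 90 _ _], head=2, tail=4, size=2
read(): buf=[_ _ _ 90 _ _], head=3, tail=4, size=1
read(): buf=[_ _ _ _ _ _], head=4, tail=4, size=0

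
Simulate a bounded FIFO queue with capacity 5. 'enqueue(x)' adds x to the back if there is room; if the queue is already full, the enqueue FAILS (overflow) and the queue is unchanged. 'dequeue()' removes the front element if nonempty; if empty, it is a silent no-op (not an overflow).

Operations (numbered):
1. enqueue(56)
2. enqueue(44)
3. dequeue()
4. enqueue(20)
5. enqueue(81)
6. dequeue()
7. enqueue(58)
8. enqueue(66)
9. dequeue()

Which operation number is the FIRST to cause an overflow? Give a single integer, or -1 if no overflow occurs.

1. enqueue(56): size=1
2. enqueue(44): size=2
3. dequeue(): size=1
4. enqueue(20): size=2
5. enqueue(81): size=3
6. dequeue(): size=2
7. enqueue(58): size=3
8. enqueue(66): size=4
9. dequeue(): size=3

Answer: -1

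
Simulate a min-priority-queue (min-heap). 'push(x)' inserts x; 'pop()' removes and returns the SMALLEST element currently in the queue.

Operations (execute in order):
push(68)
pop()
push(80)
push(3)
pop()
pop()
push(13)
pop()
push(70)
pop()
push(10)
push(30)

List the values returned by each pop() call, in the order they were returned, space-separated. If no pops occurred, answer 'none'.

Answer: 68 3 80 13 70

Derivation:
push(68): heap contents = [68]
pop() → 68: heap contents = []
push(80): heap contents = [80]
push(3): heap contents = [3, 80]
pop() → 3: heap contents = [80]
pop() → 80: heap contents = []
push(13): heap contents = [13]
pop() → 13: heap contents = []
push(70): heap contents = [70]
pop() → 70: heap contents = []
push(10): heap contents = [10]
push(30): heap contents = [10, 30]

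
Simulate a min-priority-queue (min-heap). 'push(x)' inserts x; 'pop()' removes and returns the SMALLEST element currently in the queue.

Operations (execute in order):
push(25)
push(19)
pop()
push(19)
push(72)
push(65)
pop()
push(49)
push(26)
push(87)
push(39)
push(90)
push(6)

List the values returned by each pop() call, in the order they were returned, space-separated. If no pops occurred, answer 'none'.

Answer: 19 19

Derivation:
push(25): heap contents = [25]
push(19): heap contents = [19, 25]
pop() → 19: heap contents = [25]
push(19): heap contents = [19, 25]
push(72): heap contents = [19, 25, 72]
push(65): heap contents = [19, 25, 65, 72]
pop() → 19: heap contents = [25, 65, 72]
push(49): heap contents = [25, 49, 65, 72]
push(26): heap contents = [25, 26, 49, 65, 72]
push(87): heap contents = [25, 26, 49, 65, 72, 87]
push(39): heap contents = [25, 26, 39, 49, 65, 72, 87]
push(90): heap contents = [25, 26, 39, 49, 65, 72, 87, 90]
push(6): heap contents = [6, 25, 26, 39, 49, 65, 72, 87, 90]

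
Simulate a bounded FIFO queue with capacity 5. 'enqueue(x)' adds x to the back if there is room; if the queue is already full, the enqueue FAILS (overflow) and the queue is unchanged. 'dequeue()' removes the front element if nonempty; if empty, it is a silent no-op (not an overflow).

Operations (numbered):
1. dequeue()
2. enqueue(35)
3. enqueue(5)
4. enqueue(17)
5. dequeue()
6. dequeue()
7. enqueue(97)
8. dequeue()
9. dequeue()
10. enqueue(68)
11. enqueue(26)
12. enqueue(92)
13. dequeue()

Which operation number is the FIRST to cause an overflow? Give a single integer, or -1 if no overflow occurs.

1. dequeue(): empty, no-op, size=0
2. enqueue(35): size=1
3. enqueue(5): size=2
4. enqueue(17): size=3
5. dequeue(): size=2
6. dequeue(): size=1
7. enqueue(97): size=2
8. dequeue(): size=1
9. dequeue(): size=0
10. enqueue(68): size=1
11. enqueue(26): size=2
12. enqueue(92): size=3
13. dequeue(): size=2

Answer: -1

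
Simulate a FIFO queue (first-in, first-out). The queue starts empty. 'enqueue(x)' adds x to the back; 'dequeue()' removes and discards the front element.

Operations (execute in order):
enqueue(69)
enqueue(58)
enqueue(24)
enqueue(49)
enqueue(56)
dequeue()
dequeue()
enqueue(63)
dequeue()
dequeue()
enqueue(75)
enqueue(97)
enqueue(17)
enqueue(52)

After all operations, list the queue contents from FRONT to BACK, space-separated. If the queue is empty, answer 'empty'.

Answer: 56 63 75 97 17 52

Derivation:
enqueue(69): [69]
enqueue(58): [69, 58]
enqueue(24): [69, 58, 24]
enqueue(49): [69, 58, 24, 49]
enqueue(56): [69, 58, 24, 49, 56]
dequeue(): [58, 24, 49, 56]
dequeue(): [24, 49, 56]
enqueue(63): [24, 49, 56, 63]
dequeue(): [49, 56, 63]
dequeue(): [56, 63]
enqueue(75): [56, 63, 75]
enqueue(97): [56, 63, 75, 97]
enqueue(17): [56, 63, 75, 97, 17]
enqueue(52): [56, 63, 75, 97, 17, 52]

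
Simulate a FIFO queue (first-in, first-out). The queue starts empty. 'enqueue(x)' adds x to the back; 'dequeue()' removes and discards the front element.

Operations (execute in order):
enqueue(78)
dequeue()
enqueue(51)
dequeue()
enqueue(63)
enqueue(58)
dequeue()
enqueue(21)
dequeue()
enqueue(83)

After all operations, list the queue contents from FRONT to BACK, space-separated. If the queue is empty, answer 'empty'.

enqueue(78): [78]
dequeue(): []
enqueue(51): [51]
dequeue(): []
enqueue(63): [63]
enqueue(58): [63, 58]
dequeue(): [58]
enqueue(21): [58, 21]
dequeue(): [21]
enqueue(83): [21, 83]

Answer: 21 83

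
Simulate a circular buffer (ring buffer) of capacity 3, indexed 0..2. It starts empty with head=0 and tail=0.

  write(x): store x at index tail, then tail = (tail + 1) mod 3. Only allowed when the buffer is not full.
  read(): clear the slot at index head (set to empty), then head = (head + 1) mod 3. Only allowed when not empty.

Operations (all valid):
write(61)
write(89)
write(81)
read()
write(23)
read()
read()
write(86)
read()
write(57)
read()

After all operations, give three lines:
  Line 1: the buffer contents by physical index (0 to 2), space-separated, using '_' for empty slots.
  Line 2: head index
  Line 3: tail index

write(61): buf=[61 _ _], head=0, tail=1, size=1
write(89): buf=[61 89 _], head=0, tail=2, size=2
write(81): buf=[61 89 81], head=0, tail=0, size=3
read(): buf=[_ 89 81], head=1, tail=0, size=2
write(23): buf=[23 89 81], head=1, tail=1, size=3
read(): buf=[23 _ 81], head=2, tail=1, size=2
read(): buf=[23 _ _], head=0, tail=1, size=1
write(86): buf=[23 86 _], head=0, tail=2, size=2
read(): buf=[_ 86 _], head=1, tail=2, size=1
write(57): buf=[_ 86 57], head=1, tail=0, size=2
read(): buf=[_ _ 57], head=2, tail=0, size=1

Answer: _ _ 57
2
0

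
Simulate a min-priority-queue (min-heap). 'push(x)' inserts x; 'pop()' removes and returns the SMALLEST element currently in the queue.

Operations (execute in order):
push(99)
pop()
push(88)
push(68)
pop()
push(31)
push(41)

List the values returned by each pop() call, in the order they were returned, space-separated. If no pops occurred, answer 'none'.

push(99): heap contents = [99]
pop() → 99: heap contents = []
push(88): heap contents = [88]
push(68): heap contents = [68, 88]
pop() → 68: heap contents = [88]
push(31): heap contents = [31, 88]
push(41): heap contents = [31, 41, 88]

Answer: 99 68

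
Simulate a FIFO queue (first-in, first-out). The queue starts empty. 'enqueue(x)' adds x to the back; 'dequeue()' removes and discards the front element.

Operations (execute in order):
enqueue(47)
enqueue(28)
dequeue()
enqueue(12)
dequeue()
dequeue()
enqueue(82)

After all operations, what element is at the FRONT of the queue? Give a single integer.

Answer: 82

Derivation:
enqueue(47): queue = [47]
enqueue(28): queue = [47, 28]
dequeue(): queue = [28]
enqueue(12): queue = [28, 12]
dequeue(): queue = [12]
dequeue(): queue = []
enqueue(82): queue = [82]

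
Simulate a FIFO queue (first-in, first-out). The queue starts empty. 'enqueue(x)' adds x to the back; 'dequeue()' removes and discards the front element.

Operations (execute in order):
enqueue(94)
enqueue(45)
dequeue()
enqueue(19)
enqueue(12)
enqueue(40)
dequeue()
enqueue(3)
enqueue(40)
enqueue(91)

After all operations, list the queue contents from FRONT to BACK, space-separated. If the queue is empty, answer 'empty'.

Answer: 19 12 40 3 40 91

Derivation:
enqueue(94): [94]
enqueue(45): [94, 45]
dequeue(): [45]
enqueue(19): [45, 19]
enqueue(12): [45, 19, 12]
enqueue(40): [45, 19, 12, 40]
dequeue(): [19, 12, 40]
enqueue(3): [19, 12, 40, 3]
enqueue(40): [19, 12, 40, 3, 40]
enqueue(91): [19, 12, 40, 3, 40, 91]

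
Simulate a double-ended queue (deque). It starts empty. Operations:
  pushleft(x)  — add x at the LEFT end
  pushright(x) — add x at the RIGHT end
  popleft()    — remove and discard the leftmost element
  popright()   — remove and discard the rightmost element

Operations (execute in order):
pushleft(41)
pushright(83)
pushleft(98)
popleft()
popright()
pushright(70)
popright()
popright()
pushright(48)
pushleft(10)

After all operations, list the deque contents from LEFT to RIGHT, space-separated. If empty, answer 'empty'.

pushleft(41): [41]
pushright(83): [41, 83]
pushleft(98): [98, 41, 83]
popleft(): [41, 83]
popright(): [41]
pushright(70): [41, 70]
popright(): [41]
popright(): []
pushright(48): [48]
pushleft(10): [10, 48]

Answer: 10 48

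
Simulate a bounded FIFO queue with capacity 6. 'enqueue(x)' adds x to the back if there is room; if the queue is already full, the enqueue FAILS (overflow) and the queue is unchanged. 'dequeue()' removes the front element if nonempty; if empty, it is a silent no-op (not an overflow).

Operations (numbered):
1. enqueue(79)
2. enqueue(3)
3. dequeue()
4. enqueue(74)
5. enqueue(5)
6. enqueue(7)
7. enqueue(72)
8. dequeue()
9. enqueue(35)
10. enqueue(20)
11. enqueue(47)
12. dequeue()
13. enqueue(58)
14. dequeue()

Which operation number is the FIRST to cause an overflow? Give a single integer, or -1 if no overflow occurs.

Answer: 11

Derivation:
1. enqueue(79): size=1
2. enqueue(3): size=2
3. dequeue(): size=1
4. enqueue(74): size=2
5. enqueue(5): size=3
6. enqueue(7): size=4
7. enqueue(72): size=5
8. dequeue(): size=4
9. enqueue(35): size=5
10. enqueue(20): size=6
11. enqueue(47): size=6=cap → OVERFLOW (fail)
12. dequeue(): size=5
13. enqueue(58): size=6
14. dequeue(): size=5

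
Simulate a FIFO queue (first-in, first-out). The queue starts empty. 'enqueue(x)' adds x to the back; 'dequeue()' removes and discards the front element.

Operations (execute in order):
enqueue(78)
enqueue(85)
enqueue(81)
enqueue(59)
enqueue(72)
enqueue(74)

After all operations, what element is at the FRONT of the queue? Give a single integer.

Answer: 78

Derivation:
enqueue(78): queue = [78]
enqueue(85): queue = [78, 85]
enqueue(81): queue = [78, 85, 81]
enqueue(59): queue = [78, 85, 81, 59]
enqueue(72): queue = [78, 85, 81, 59, 72]
enqueue(74): queue = [78, 85, 81, 59, 72, 74]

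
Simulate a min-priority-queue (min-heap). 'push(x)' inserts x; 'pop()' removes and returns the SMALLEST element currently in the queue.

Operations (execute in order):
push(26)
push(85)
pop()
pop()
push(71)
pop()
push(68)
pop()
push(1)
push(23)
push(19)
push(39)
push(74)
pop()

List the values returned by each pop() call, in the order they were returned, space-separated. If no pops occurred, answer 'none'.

Answer: 26 85 71 68 1

Derivation:
push(26): heap contents = [26]
push(85): heap contents = [26, 85]
pop() → 26: heap contents = [85]
pop() → 85: heap contents = []
push(71): heap contents = [71]
pop() → 71: heap contents = []
push(68): heap contents = [68]
pop() → 68: heap contents = []
push(1): heap contents = [1]
push(23): heap contents = [1, 23]
push(19): heap contents = [1, 19, 23]
push(39): heap contents = [1, 19, 23, 39]
push(74): heap contents = [1, 19, 23, 39, 74]
pop() → 1: heap contents = [19, 23, 39, 74]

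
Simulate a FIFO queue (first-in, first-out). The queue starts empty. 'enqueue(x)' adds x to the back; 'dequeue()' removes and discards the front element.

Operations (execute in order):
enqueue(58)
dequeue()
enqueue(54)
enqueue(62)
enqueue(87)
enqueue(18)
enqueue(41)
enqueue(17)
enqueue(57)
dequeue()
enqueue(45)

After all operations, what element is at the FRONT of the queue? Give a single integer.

enqueue(58): queue = [58]
dequeue(): queue = []
enqueue(54): queue = [54]
enqueue(62): queue = [54, 62]
enqueue(87): queue = [54, 62, 87]
enqueue(18): queue = [54, 62, 87, 18]
enqueue(41): queue = [54, 62, 87, 18, 41]
enqueue(17): queue = [54, 62, 87, 18, 41, 17]
enqueue(57): queue = [54, 62, 87, 18, 41, 17, 57]
dequeue(): queue = [62, 87, 18, 41, 17, 57]
enqueue(45): queue = [62, 87, 18, 41, 17, 57, 45]

Answer: 62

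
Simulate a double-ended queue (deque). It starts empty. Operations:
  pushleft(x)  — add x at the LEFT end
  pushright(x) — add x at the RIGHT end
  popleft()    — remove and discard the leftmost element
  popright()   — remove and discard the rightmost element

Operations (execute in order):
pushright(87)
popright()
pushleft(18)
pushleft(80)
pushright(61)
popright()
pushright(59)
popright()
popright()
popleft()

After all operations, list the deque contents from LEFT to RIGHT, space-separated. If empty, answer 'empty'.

pushright(87): [87]
popright(): []
pushleft(18): [18]
pushleft(80): [80, 18]
pushright(61): [80, 18, 61]
popright(): [80, 18]
pushright(59): [80, 18, 59]
popright(): [80, 18]
popright(): [80]
popleft(): []

Answer: empty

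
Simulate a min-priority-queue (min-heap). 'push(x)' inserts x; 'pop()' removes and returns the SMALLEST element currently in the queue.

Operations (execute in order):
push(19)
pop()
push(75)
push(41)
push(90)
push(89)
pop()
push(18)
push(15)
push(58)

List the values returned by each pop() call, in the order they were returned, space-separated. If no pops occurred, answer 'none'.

push(19): heap contents = [19]
pop() → 19: heap contents = []
push(75): heap contents = [75]
push(41): heap contents = [41, 75]
push(90): heap contents = [41, 75, 90]
push(89): heap contents = [41, 75, 89, 90]
pop() → 41: heap contents = [75, 89, 90]
push(18): heap contents = [18, 75, 89, 90]
push(15): heap contents = [15, 18, 75, 89, 90]
push(58): heap contents = [15, 18, 58, 75, 89, 90]

Answer: 19 41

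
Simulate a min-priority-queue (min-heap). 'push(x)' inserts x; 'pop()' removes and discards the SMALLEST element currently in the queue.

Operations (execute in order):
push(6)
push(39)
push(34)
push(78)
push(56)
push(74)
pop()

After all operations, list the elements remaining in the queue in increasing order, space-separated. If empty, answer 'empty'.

Answer: 34 39 56 74 78

Derivation:
push(6): heap contents = [6]
push(39): heap contents = [6, 39]
push(34): heap contents = [6, 34, 39]
push(78): heap contents = [6, 34, 39, 78]
push(56): heap contents = [6, 34, 39, 56, 78]
push(74): heap contents = [6, 34, 39, 56, 74, 78]
pop() → 6: heap contents = [34, 39, 56, 74, 78]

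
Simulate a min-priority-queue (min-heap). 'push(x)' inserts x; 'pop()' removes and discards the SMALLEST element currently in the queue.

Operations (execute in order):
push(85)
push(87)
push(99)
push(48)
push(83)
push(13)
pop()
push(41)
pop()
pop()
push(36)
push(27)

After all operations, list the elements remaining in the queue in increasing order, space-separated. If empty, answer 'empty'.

push(85): heap contents = [85]
push(87): heap contents = [85, 87]
push(99): heap contents = [85, 87, 99]
push(48): heap contents = [48, 85, 87, 99]
push(83): heap contents = [48, 83, 85, 87, 99]
push(13): heap contents = [13, 48, 83, 85, 87, 99]
pop() → 13: heap contents = [48, 83, 85, 87, 99]
push(41): heap contents = [41, 48, 83, 85, 87, 99]
pop() → 41: heap contents = [48, 83, 85, 87, 99]
pop() → 48: heap contents = [83, 85, 87, 99]
push(36): heap contents = [36, 83, 85, 87, 99]
push(27): heap contents = [27, 36, 83, 85, 87, 99]

Answer: 27 36 83 85 87 99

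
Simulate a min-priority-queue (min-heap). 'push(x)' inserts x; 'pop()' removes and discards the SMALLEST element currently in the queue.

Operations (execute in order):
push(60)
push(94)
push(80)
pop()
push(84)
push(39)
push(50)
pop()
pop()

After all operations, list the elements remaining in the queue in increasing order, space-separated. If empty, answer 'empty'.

push(60): heap contents = [60]
push(94): heap contents = [60, 94]
push(80): heap contents = [60, 80, 94]
pop() → 60: heap contents = [80, 94]
push(84): heap contents = [80, 84, 94]
push(39): heap contents = [39, 80, 84, 94]
push(50): heap contents = [39, 50, 80, 84, 94]
pop() → 39: heap contents = [50, 80, 84, 94]
pop() → 50: heap contents = [80, 84, 94]

Answer: 80 84 94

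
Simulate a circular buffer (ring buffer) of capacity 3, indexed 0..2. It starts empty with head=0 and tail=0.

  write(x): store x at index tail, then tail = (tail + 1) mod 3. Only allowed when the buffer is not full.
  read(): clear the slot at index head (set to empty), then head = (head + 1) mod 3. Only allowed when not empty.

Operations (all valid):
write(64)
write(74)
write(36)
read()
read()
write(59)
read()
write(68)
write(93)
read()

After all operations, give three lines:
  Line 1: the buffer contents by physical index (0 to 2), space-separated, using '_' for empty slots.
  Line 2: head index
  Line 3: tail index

Answer: _ 68 93
1
0

Derivation:
write(64): buf=[64 _ _], head=0, tail=1, size=1
write(74): buf=[64 74 _], head=0, tail=2, size=2
write(36): buf=[64 74 36], head=0, tail=0, size=3
read(): buf=[_ 74 36], head=1, tail=0, size=2
read(): buf=[_ _ 36], head=2, tail=0, size=1
write(59): buf=[59 _ 36], head=2, tail=1, size=2
read(): buf=[59 _ _], head=0, tail=1, size=1
write(68): buf=[59 68 _], head=0, tail=2, size=2
write(93): buf=[59 68 93], head=0, tail=0, size=3
read(): buf=[_ 68 93], head=1, tail=0, size=2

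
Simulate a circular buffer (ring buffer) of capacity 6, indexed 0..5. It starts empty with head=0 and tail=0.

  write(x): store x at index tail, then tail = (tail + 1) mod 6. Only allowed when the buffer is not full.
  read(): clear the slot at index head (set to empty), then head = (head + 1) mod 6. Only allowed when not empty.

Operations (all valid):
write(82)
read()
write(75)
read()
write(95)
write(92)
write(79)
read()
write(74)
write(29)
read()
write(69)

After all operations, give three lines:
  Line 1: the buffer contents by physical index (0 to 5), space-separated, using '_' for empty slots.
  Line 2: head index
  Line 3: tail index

Answer: 29 69 _ _ 79 74
4
2

Derivation:
write(82): buf=[82 _ _ _ _ _], head=0, tail=1, size=1
read(): buf=[_ _ _ _ _ _], head=1, tail=1, size=0
write(75): buf=[_ 75 _ _ _ _], head=1, tail=2, size=1
read(): buf=[_ _ _ _ _ _], head=2, tail=2, size=0
write(95): buf=[_ _ 95 _ _ _], head=2, tail=3, size=1
write(92): buf=[_ _ 95 92 _ _], head=2, tail=4, size=2
write(79): buf=[_ _ 95 92 79 _], head=2, tail=5, size=3
read(): buf=[_ _ _ 92 79 _], head=3, tail=5, size=2
write(74): buf=[_ _ _ 92 79 74], head=3, tail=0, size=3
write(29): buf=[29 _ _ 92 79 74], head=3, tail=1, size=4
read(): buf=[29 _ _ _ 79 74], head=4, tail=1, size=3
write(69): buf=[29 69 _ _ 79 74], head=4, tail=2, size=4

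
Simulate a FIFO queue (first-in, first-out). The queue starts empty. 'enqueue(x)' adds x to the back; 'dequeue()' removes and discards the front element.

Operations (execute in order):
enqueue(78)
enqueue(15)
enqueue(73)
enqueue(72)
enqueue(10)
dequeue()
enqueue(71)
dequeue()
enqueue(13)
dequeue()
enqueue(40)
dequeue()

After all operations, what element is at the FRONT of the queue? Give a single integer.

enqueue(78): queue = [78]
enqueue(15): queue = [78, 15]
enqueue(73): queue = [78, 15, 73]
enqueue(72): queue = [78, 15, 73, 72]
enqueue(10): queue = [78, 15, 73, 72, 10]
dequeue(): queue = [15, 73, 72, 10]
enqueue(71): queue = [15, 73, 72, 10, 71]
dequeue(): queue = [73, 72, 10, 71]
enqueue(13): queue = [73, 72, 10, 71, 13]
dequeue(): queue = [72, 10, 71, 13]
enqueue(40): queue = [72, 10, 71, 13, 40]
dequeue(): queue = [10, 71, 13, 40]

Answer: 10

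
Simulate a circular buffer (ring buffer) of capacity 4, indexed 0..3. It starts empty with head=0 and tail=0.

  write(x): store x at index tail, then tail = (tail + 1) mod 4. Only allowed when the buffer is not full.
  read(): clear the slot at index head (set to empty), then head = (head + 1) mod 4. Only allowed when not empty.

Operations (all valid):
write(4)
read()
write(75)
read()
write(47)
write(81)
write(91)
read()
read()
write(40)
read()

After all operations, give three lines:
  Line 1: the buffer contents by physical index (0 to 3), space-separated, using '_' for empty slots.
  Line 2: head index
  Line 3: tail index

Answer: _ 40 _ _
1
2

Derivation:
write(4): buf=[4 _ _ _], head=0, tail=1, size=1
read(): buf=[_ _ _ _], head=1, tail=1, size=0
write(75): buf=[_ 75 _ _], head=1, tail=2, size=1
read(): buf=[_ _ _ _], head=2, tail=2, size=0
write(47): buf=[_ _ 47 _], head=2, tail=3, size=1
write(81): buf=[_ _ 47 81], head=2, tail=0, size=2
write(91): buf=[91 _ 47 81], head=2, tail=1, size=3
read(): buf=[91 _ _ 81], head=3, tail=1, size=2
read(): buf=[91 _ _ _], head=0, tail=1, size=1
write(40): buf=[91 40 _ _], head=0, tail=2, size=2
read(): buf=[_ 40 _ _], head=1, tail=2, size=1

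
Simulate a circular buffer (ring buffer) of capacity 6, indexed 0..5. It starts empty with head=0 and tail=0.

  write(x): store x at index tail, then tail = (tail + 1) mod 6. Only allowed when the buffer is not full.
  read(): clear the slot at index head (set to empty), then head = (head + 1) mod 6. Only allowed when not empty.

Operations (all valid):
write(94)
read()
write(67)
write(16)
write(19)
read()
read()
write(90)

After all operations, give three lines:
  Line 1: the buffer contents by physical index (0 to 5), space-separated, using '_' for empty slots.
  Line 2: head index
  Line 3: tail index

Answer: _ _ _ 19 90 _
3
5

Derivation:
write(94): buf=[94 _ _ _ _ _], head=0, tail=1, size=1
read(): buf=[_ _ _ _ _ _], head=1, tail=1, size=0
write(67): buf=[_ 67 _ _ _ _], head=1, tail=2, size=1
write(16): buf=[_ 67 16 _ _ _], head=1, tail=3, size=2
write(19): buf=[_ 67 16 19 _ _], head=1, tail=4, size=3
read(): buf=[_ _ 16 19 _ _], head=2, tail=4, size=2
read(): buf=[_ _ _ 19 _ _], head=3, tail=4, size=1
write(90): buf=[_ _ _ 19 90 _], head=3, tail=5, size=2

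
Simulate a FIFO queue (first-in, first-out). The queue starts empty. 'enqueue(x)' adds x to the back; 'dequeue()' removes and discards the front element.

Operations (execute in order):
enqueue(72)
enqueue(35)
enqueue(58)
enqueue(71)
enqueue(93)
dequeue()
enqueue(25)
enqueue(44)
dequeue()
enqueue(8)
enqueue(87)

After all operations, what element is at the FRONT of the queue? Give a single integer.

Answer: 58

Derivation:
enqueue(72): queue = [72]
enqueue(35): queue = [72, 35]
enqueue(58): queue = [72, 35, 58]
enqueue(71): queue = [72, 35, 58, 71]
enqueue(93): queue = [72, 35, 58, 71, 93]
dequeue(): queue = [35, 58, 71, 93]
enqueue(25): queue = [35, 58, 71, 93, 25]
enqueue(44): queue = [35, 58, 71, 93, 25, 44]
dequeue(): queue = [58, 71, 93, 25, 44]
enqueue(8): queue = [58, 71, 93, 25, 44, 8]
enqueue(87): queue = [58, 71, 93, 25, 44, 8, 87]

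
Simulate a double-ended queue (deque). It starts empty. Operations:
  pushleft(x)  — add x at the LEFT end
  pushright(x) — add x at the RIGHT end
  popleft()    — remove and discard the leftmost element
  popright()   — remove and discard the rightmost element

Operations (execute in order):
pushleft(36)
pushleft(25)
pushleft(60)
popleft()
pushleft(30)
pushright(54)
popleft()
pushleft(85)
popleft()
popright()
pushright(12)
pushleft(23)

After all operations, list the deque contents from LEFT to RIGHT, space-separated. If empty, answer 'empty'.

Answer: 23 25 36 12

Derivation:
pushleft(36): [36]
pushleft(25): [25, 36]
pushleft(60): [60, 25, 36]
popleft(): [25, 36]
pushleft(30): [30, 25, 36]
pushright(54): [30, 25, 36, 54]
popleft(): [25, 36, 54]
pushleft(85): [85, 25, 36, 54]
popleft(): [25, 36, 54]
popright(): [25, 36]
pushright(12): [25, 36, 12]
pushleft(23): [23, 25, 36, 12]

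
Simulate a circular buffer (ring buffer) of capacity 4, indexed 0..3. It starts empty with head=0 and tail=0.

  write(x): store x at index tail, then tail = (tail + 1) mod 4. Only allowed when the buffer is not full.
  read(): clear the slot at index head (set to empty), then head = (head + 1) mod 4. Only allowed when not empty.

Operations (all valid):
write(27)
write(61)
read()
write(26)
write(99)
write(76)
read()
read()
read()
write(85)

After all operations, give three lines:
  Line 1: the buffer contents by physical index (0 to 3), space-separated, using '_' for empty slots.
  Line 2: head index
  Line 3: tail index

Answer: 76 85 _ _
0
2

Derivation:
write(27): buf=[27 _ _ _], head=0, tail=1, size=1
write(61): buf=[27 61 _ _], head=0, tail=2, size=2
read(): buf=[_ 61 _ _], head=1, tail=2, size=1
write(26): buf=[_ 61 26 _], head=1, tail=3, size=2
write(99): buf=[_ 61 26 99], head=1, tail=0, size=3
write(76): buf=[76 61 26 99], head=1, tail=1, size=4
read(): buf=[76 _ 26 99], head=2, tail=1, size=3
read(): buf=[76 _ _ 99], head=3, tail=1, size=2
read(): buf=[76 _ _ _], head=0, tail=1, size=1
write(85): buf=[76 85 _ _], head=0, tail=2, size=2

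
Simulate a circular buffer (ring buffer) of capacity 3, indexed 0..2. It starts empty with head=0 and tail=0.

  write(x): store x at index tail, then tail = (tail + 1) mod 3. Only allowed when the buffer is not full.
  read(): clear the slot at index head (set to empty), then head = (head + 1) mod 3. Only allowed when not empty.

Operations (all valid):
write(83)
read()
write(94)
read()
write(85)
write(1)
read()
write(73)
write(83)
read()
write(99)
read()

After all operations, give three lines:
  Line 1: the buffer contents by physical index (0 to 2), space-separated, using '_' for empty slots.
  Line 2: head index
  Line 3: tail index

write(83): buf=[83 _ _], head=0, tail=1, size=1
read(): buf=[_ _ _], head=1, tail=1, size=0
write(94): buf=[_ 94 _], head=1, tail=2, size=1
read(): buf=[_ _ _], head=2, tail=2, size=0
write(85): buf=[_ _ 85], head=2, tail=0, size=1
write(1): buf=[1 _ 85], head=2, tail=1, size=2
read(): buf=[1 _ _], head=0, tail=1, size=1
write(73): buf=[1 73 _], head=0, tail=2, size=2
write(83): buf=[1 73 83], head=0, tail=0, size=3
read(): buf=[_ 73 83], head=1, tail=0, size=2
write(99): buf=[99 73 83], head=1, tail=1, size=3
read(): buf=[99 _ 83], head=2, tail=1, size=2

Answer: 99 _ 83
2
1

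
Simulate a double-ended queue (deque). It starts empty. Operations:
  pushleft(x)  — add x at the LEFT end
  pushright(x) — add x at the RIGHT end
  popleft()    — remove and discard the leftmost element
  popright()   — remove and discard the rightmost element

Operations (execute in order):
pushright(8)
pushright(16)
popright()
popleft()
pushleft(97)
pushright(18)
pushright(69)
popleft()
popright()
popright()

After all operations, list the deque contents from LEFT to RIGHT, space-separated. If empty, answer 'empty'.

pushright(8): [8]
pushright(16): [8, 16]
popright(): [8]
popleft(): []
pushleft(97): [97]
pushright(18): [97, 18]
pushright(69): [97, 18, 69]
popleft(): [18, 69]
popright(): [18]
popright(): []

Answer: empty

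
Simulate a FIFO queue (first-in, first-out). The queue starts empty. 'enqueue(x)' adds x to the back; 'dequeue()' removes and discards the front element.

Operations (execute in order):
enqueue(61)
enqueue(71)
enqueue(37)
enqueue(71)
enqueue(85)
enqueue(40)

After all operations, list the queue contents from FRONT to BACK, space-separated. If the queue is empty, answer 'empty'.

enqueue(61): [61]
enqueue(71): [61, 71]
enqueue(37): [61, 71, 37]
enqueue(71): [61, 71, 37, 71]
enqueue(85): [61, 71, 37, 71, 85]
enqueue(40): [61, 71, 37, 71, 85, 40]

Answer: 61 71 37 71 85 40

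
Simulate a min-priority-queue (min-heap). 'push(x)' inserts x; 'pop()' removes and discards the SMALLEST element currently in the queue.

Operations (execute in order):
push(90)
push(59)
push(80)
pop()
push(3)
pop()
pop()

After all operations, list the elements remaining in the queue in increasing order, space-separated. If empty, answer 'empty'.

Answer: 90

Derivation:
push(90): heap contents = [90]
push(59): heap contents = [59, 90]
push(80): heap contents = [59, 80, 90]
pop() → 59: heap contents = [80, 90]
push(3): heap contents = [3, 80, 90]
pop() → 3: heap contents = [80, 90]
pop() → 80: heap contents = [90]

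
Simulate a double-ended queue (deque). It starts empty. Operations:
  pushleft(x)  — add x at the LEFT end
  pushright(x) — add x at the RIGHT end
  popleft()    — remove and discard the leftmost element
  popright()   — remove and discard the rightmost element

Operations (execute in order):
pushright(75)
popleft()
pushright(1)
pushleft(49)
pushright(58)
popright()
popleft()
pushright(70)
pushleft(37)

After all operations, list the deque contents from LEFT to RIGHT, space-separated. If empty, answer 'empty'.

pushright(75): [75]
popleft(): []
pushright(1): [1]
pushleft(49): [49, 1]
pushright(58): [49, 1, 58]
popright(): [49, 1]
popleft(): [1]
pushright(70): [1, 70]
pushleft(37): [37, 1, 70]

Answer: 37 1 70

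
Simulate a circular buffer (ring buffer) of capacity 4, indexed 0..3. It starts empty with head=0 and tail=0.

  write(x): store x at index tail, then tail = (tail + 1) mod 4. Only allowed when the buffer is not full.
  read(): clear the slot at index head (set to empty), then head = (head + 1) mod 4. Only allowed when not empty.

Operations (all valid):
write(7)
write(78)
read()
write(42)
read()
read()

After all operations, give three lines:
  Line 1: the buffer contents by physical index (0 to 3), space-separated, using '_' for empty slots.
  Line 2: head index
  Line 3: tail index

Answer: _ _ _ _
3
3

Derivation:
write(7): buf=[7 _ _ _], head=0, tail=1, size=1
write(78): buf=[7 78 _ _], head=0, tail=2, size=2
read(): buf=[_ 78 _ _], head=1, tail=2, size=1
write(42): buf=[_ 78 42 _], head=1, tail=3, size=2
read(): buf=[_ _ 42 _], head=2, tail=3, size=1
read(): buf=[_ _ _ _], head=3, tail=3, size=0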